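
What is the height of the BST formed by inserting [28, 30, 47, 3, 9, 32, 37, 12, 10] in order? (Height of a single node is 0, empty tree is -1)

Insertion order: [28, 30, 47, 3, 9, 32, 37, 12, 10]
Tree (level-order array): [28, 3, 30, None, 9, None, 47, None, 12, 32, None, 10, None, None, 37]
Compute height bottom-up (empty subtree = -1):
  height(10) = 1 + max(-1, -1) = 0
  height(12) = 1 + max(0, -1) = 1
  height(9) = 1 + max(-1, 1) = 2
  height(3) = 1 + max(-1, 2) = 3
  height(37) = 1 + max(-1, -1) = 0
  height(32) = 1 + max(-1, 0) = 1
  height(47) = 1 + max(1, -1) = 2
  height(30) = 1 + max(-1, 2) = 3
  height(28) = 1 + max(3, 3) = 4
Height = 4


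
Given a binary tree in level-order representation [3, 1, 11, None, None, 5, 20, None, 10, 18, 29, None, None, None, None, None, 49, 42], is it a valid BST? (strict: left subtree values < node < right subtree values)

Level-order array: [3, 1, 11, None, None, 5, 20, None, 10, 18, 29, None, None, None, None, None, 49, 42]
Validate using subtree bounds (lo, hi): at each node, require lo < value < hi,
then recurse left with hi=value and right with lo=value.
Preorder trace (stopping at first violation):
  at node 3 with bounds (-inf, +inf): OK
  at node 1 with bounds (-inf, 3): OK
  at node 11 with bounds (3, +inf): OK
  at node 5 with bounds (3, 11): OK
  at node 10 with bounds (5, 11): OK
  at node 20 with bounds (11, +inf): OK
  at node 18 with bounds (11, 20): OK
  at node 29 with bounds (20, +inf): OK
  at node 49 with bounds (29, +inf): OK
  at node 42 with bounds (29, 49): OK
No violation found at any node.
Result: Valid BST


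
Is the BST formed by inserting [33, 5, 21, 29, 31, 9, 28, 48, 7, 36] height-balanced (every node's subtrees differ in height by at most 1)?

Tree (level-order array): [33, 5, 48, None, 21, 36, None, 9, 29, None, None, 7, None, 28, 31]
Definition: a tree is height-balanced if, at every node, |h(left) - h(right)| <= 1 (empty subtree has height -1).
Bottom-up per-node check:
  node 7: h_left=-1, h_right=-1, diff=0 [OK], height=0
  node 9: h_left=0, h_right=-1, diff=1 [OK], height=1
  node 28: h_left=-1, h_right=-1, diff=0 [OK], height=0
  node 31: h_left=-1, h_right=-1, diff=0 [OK], height=0
  node 29: h_left=0, h_right=0, diff=0 [OK], height=1
  node 21: h_left=1, h_right=1, diff=0 [OK], height=2
  node 5: h_left=-1, h_right=2, diff=3 [FAIL (|-1-2|=3 > 1)], height=3
  node 36: h_left=-1, h_right=-1, diff=0 [OK], height=0
  node 48: h_left=0, h_right=-1, diff=1 [OK], height=1
  node 33: h_left=3, h_right=1, diff=2 [FAIL (|3-1|=2 > 1)], height=4
Node 5 violates the condition: |-1 - 2| = 3 > 1.
Result: Not balanced


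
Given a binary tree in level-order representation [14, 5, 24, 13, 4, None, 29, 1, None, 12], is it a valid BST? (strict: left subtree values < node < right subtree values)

Level-order array: [14, 5, 24, 13, 4, None, 29, 1, None, 12]
Validate using subtree bounds (lo, hi): at each node, require lo < value < hi,
then recurse left with hi=value and right with lo=value.
Preorder trace (stopping at first violation):
  at node 14 with bounds (-inf, +inf): OK
  at node 5 with bounds (-inf, 14): OK
  at node 13 with bounds (-inf, 5): VIOLATION
Node 13 violates its bound: not (-inf < 13 < 5).
Result: Not a valid BST


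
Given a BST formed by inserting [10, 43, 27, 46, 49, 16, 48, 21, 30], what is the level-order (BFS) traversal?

Tree insertion order: [10, 43, 27, 46, 49, 16, 48, 21, 30]
Tree (level-order array): [10, None, 43, 27, 46, 16, 30, None, 49, None, 21, None, None, 48]
BFS from the root, enqueuing left then right child of each popped node:
  queue [10] -> pop 10, enqueue [43], visited so far: [10]
  queue [43] -> pop 43, enqueue [27, 46], visited so far: [10, 43]
  queue [27, 46] -> pop 27, enqueue [16, 30], visited so far: [10, 43, 27]
  queue [46, 16, 30] -> pop 46, enqueue [49], visited so far: [10, 43, 27, 46]
  queue [16, 30, 49] -> pop 16, enqueue [21], visited so far: [10, 43, 27, 46, 16]
  queue [30, 49, 21] -> pop 30, enqueue [none], visited so far: [10, 43, 27, 46, 16, 30]
  queue [49, 21] -> pop 49, enqueue [48], visited so far: [10, 43, 27, 46, 16, 30, 49]
  queue [21, 48] -> pop 21, enqueue [none], visited so far: [10, 43, 27, 46, 16, 30, 49, 21]
  queue [48] -> pop 48, enqueue [none], visited so far: [10, 43, 27, 46, 16, 30, 49, 21, 48]
Result: [10, 43, 27, 46, 16, 30, 49, 21, 48]


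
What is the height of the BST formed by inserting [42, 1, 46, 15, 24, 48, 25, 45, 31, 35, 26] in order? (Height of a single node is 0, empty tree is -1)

Insertion order: [42, 1, 46, 15, 24, 48, 25, 45, 31, 35, 26]
Tree (level-order array): [42, 1, 46, None, 15, 45, 48, None, 24, None, None, None, None, None, 25, None, 31, 26, 35]
Compute height bottom-up (empty subtree = -1):
  height(26) = 1 + max(-1, -1) = 0
  height(35) = 1 + max(-1, -1) = 0
  height(31) = 1 + max(0, 0) = 1
  height(25) = 1 + max(-1, 1) = 2
  height(24) = 1 + max(-1, 2) = 3
  height(15) = 1 + max(-1, 3) = 4
  height(1) = 1 + max(-1, 4) = 5
  height(45) = 1 + max(-1, -1) = 0
  height(48) = 1 + max(-1, -1) = 0
  height(46) = 1 + max(0, 0) = 1
  height(42) = 1 + max(5, 1) = 6
Height = 6


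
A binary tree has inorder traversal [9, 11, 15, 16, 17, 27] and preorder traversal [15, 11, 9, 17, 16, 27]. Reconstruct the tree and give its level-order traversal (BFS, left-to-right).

Inorder:  [9, 11, 15, 16, 17, 27]
Preorder: [15, 11, 9, 17, 16, 27]
Algorithm: preorder visits root first, so consume preorder in order;
for each root, split the current inorder slice at that value into
left-subtree inorder and right-subtree inorder, then recurse.
Recursive splits:
  root=15; inorder splits into left=[9, 11], right=[16, 17, 27]
  root=11; inorder splits into left=[9], right=[]
  root=9; inorder splits into left=[], right=[]
  root=17; inorder splits into left=[16], right=[27]
  root=16; inorder splits into left=[], right=[]
  root=27; inorder splits into left=[], right=[]
Reconstructed level-order: [15, 11, 17, 9, 16, 27]


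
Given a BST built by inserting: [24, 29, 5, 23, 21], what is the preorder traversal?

Tree insertion order: [24, 29, 5, 23, 21]
Tree (level-order array): [24, 5, 29, None, 23, None, None, 21]
Preorder traversal: [24, 5, 23, 21, 29]


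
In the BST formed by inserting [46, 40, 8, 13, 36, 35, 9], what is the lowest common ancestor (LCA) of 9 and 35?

Tree insertion order: [46, 40, 8, 13, 36, 35, 9]
Tree (level-order array): [46, 40, None, 8, None, None, 13, 9, 36, None, None, 35]
In a BST, the LCA of p=9, q=35 is the first node v on the
root-to-leaf path with p <= v <= q (go left if both < v, right if both > v).
Walk from root:
  at 46: both 9 and 35 < 46, go left
  at 40: both 9 and 35 < 40, go left
  at 8: both 9 and 35 > 8, go right
  at 13: 9 <= 13 <= 35, this is the LCA
LCA = 13


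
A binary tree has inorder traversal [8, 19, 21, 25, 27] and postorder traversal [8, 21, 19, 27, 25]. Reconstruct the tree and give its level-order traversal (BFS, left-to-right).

Inorder:   [8, 19, 21, 25, 27]
Postorder: [8, 21, 19, 27, 25]
Algorithm: postorder visits root last, so walk postorder right-to-left;
each value is the root of the current inorder slice — split it at that
value, recurse on the right subtree first, then the left.
Recursive splits:
  root=25; inorder splits into left=[8, 19, 21], right=[27]
  root=27; inorder splits into left=[], right=[]
  root=19; inorder splits into left=[8], right=[21]
  root=21; inorder splits into left=[], right=[]
  root=8; inorder splits into left=[], right=[]
Reconstructed level-order: [25, 19, 27, 8, 21]


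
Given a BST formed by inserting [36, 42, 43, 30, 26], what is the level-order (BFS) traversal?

Tree insertion order: [36, 42, 43, 30, 26]
Tree (level-order array): [36, 30, 42, 26, None, None, 43]
BFS from the root, enqueuing left then right child of each popped node:
  queue [36] -> pop 36, enqueue [30, 42], visited so far: [36]
  queue [30, 42] -> pop 30, enqueue [26], visited so far: [36, 30]
  queue [42, 26] -> pop 42, enqueue [43], visited so far: [36, 30, 42]
  queue [26, 43] -> pop 26, enqueue [none], visited so far: [36, 30, 42, 26]
  queue [43] -> pop 43, enqueue [none], visited so far: [36, 30, 42, 26, 43]
Result: [36, 30, 42, 26, 43]


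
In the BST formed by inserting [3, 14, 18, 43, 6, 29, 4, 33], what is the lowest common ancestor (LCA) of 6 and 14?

Tree insertion order: [3, 14, 18, 43, 6, 29, 4, 33]
Tree (level-order array): [3, None, 14, 6, 18, 4, None, None, 43, None, None, 29, None, None, 33]
In a BST, the LCA of p=6, q=14 is the first node v on the
root-to-leaf path with p <= v <= q (go left if both < v, right if both > v).
Walk from root:
  at 3: both 6 and 14 > 3, go right
  at 14: 6 <= 14 <= 14, this is the LCA
LCA = 14


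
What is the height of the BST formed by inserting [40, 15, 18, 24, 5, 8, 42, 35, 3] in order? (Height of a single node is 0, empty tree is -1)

Insertion order: [40, 15, 18, 24, 5, 8, 42, 35, 3]
Tree (level-order array): [40, 15, 42, 5, 18, None, None, 3, 8, None, 24, None, None, None, None, None, 35]
Compute height bottom-up (empty subtree = -1):
  height(3) = 1 + max(-1, -1) = 0
  height(8) = 1 + max(-1, -1) = 0
  height(5) = 1 + max(0, 0) = 1
  height(35) = 1 + max(-1, -1) = 0
  height(24) = 1 + max(-1, 0) = 1
  height(18) = 1 + max(-1, 1) = 2
  height(15) = 1 + max(1, 2) = 3
  height(42) = 1 + max(-1, -1) = 0
  height(40) = 1 + max(3, 0) = 4
Height = 4


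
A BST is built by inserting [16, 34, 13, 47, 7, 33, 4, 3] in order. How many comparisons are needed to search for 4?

Search path for 4: 16 -> 13 -> 7 -> 4
Found: True
Comparisons: 4


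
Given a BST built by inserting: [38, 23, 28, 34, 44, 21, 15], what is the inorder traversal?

Tree insertion order: [38, 23, 28, 34, 44, 21, 15]
Tree (level-order array): [38, 23, 44, 21, 28, None, None, 15, None, None, 34]
Inorder traversal: [15, 21, 23, 28, 34, 38, 44]


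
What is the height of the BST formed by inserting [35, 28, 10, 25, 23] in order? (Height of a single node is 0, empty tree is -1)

Insertion order: [35, 28, 10, 25, 23]
Tree (level-order array): [35, 28, None, 10, None, None, 25, 23]
Compute height bottom-up (empty subtree = -1):
  height(23) = 1 + max(-1, -1) = 0
  height(25) = 1 + max(0, -1) = 1
  height(10) = 1 + max(-1, 1) = 2
  height(28) = 1 + max(2, -1) = 3
  height(35) = 1 + max(3, -1) = 4
Height = 4


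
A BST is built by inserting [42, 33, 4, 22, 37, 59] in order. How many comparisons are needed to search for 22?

Search path for 22: 42 -> 33 -> 4 -> 22
Found: True
Comparisons: 4


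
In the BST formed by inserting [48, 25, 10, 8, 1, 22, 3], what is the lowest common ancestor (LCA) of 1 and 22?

Tree insertion order: [48, 25, 10, 8, 1, 22, 3]
Tree (level-order array): [48, 25, None, 10, None, 8, 22, 1, None, None, None, None, 3]
In a BST, the LCA of p=1, q=22 is the first node v on the
root-to-leaf path with p <= v <= q (go left if both < v, right if both > v).
Walk from root:
  at 48: both 1 and 22 < 48, go left
  at 25: both 1 and 22 < 25, go left
  at 10: 1 <= 10 <= 22, this is the LCA
LCA = 10


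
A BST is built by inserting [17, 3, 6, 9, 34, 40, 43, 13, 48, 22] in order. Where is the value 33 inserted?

Starting tree (level order): [17, 3, 34, None, 6, 22, 40, None, 9, None, None, None, 43, None, 13, None, 48]
Insertion path: 17 -> 34 -> 22
Result: insert 33 as right child of 22
Final tree (level order): [17, 3, 34, None, 6, 22, 40, None, 9, None, 33, None, 43, None, 13, None, None, None, 48]


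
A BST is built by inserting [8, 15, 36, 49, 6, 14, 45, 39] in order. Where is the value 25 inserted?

Starting tree (level order): [8, 6, 15, None, None, 14, 36, None, None, None, 49, 45, None, 39]
Insertion path: 8 -> 15 -> 36
Result: insert 25 as left child of 36
Final tree (level order): [8, 6, 15, None, None, 14, 36, None, None, 25, 49, None, None, 45, None, 39]


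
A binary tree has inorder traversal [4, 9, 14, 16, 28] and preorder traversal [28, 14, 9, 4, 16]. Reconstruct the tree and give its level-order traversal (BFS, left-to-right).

Inorder:  [4, 9, 14, 16, 28]
Preorder: [28, 14, 9, 4, 16]
Algorithm: preorder visits root first, so consume preorder in order;
for each root, split the current inorder slice at that value into
left-subtree inorder and right-subtree inorder, then recurse.
Recursive splits:
  root=28; inorder splits into left=[4, 9, 14, 16], right=[]
  root=14; inorder splits into left=[4, 9], right=[16]
  root=9; inorder splits into left=[4], right=[]
  root=4; inorder splits into left=[], right=[]
  root=16; inorder splits into left=[], right=[]
Reconstructed level-order: [28, 14, 9, 16, 4]


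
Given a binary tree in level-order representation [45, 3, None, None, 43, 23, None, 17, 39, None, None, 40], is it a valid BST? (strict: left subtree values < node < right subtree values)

Level-order array: [45, 3, None, None, 43, 23, None, 17, 39, None, None, 40]
Validate using subtree bounds (lo, hi): at each node, require lo < value < hi,
then recurse left with hi=value and right with lo=value.
Preorder trace (stopping at first violation):
  at node 45 with bounds (-inf, +inf): OK
  at node 3 with bounds (-inf, 45): OK
  at node 43 with bounds (3, 45): OK
  at node 23 with bounds (3, 43): OK
  at node 17 with bounds (3, 23): OK
  at node 39 with bounds (23, 43): OK
  at node 40 with bounds (23, 39): VIOLATION
Node 40 violates its bound: not (23 < 40 < 39).
Result: Not a valid BST


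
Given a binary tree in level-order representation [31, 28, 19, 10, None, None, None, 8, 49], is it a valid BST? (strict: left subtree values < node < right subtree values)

Level-order array: [31, 28, 19, 10, None, None, None, 8, 49]
Validate using subtree bounds (lo, hi): at each node, require lo < value < hi,
then recurse left with hi=value and right with lo=value.
Preorder trace (stopping at first violation):
  at node 31 with bounds (-inf, +inf): OK
  at node 28 with bounds (-inf, 31): OK
  at node 10 with bounds (-inf, 28): OK
  at node 8 with bounds (-inf, 10): OK
  at node 49 with bounds (10, 28): VIOLATION
Node 49 violates its bound: not (10 < 49 < 28).
Result: Not a valid BST


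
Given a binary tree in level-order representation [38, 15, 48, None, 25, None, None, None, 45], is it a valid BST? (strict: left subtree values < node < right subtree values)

Level-order array: [38, 15, 48, None, 25, None, None, None, 45]
Validate using subtree bounds (lo, hi): at each node, require lo < value < hi,
then recurse left with hi=value and right with lo=value.
Preorder trace (stopping at first violation):
  at node 38 with bounds (-inf, +inf): OK
  at node 15 with bounds (-inf, 38): OK
  at node 25 with bounds (15, 38): OK
  at node 45 with bounds (25, 38): VIOLATION
Node 45 violates its bound: not (25 < 45 < 38).
Result: Not a valid BST


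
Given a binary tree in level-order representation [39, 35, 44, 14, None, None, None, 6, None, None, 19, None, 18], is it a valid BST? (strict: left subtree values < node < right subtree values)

Level-order array: [39, 35, 44, 14, None, None, None, 6, None, None, 19, None, 18]
Validate using subtree bounds (lo, hi): at each node, require lo < value < hi,
then recurse left with hi=value and right with lo=value.
Preorder trace (stopping at first violation):
  at node 39 with bounds (-inf, +inf): OK
  at node 35 with bounds (-inf, 39): OK
  at node 14 with bounds (-inf, 35): OK
  at node 6 with bounds (-inf, 14): OK
  at node 19 with bounds (6, 14): VIOLATION
Node 19 violates its bound: not (6 < 19 < 14).
Result: Not a valid BST


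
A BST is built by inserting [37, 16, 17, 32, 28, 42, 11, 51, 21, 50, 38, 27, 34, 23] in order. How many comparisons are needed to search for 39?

Search path for 39: 37 -> 42 -> 38
Found: False
Comparisons: 3


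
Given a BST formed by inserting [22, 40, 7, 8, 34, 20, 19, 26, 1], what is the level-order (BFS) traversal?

Tree insertion order: [22, 40, 7, 8, 34, 20, 19, 26, 1]
Tree (level-order array): [22, 7, 40, 1, 8, 34, None, None, None, None, 20, 26, None, 19]
BFS from the root, enqueuing left then right child of each popped node:
  queue [22] -> pop 22, enqueue [7, 40], visited so far: [22]
  queue [7, 40] -> pop 7, enqueue [1, 8], visited so far: [22, 7]
  queue [40, 1, 8] -> pop 40, enqueue [34], visited so far: [22, 7, 40]
  queue [1, 8, 34] -> pop 1, enqueue [none], visited so far: [22, 7, 40, 1]
  queue [8, 34] -> pop 8, enqueue [20], visited so far: [22, 7, 40, 1, 8]
  queue [34, 20] -> pop 34, enqueue [26], visited so far: [22, 7, 40, 1, 8, 34]
  queue [20, 26] -> pop 20, enqueue [19], visited so far: [22, 7, 40, 1, 8, 34, 20]
  queue [26, 19] -> pop 26, enqueue [none], visited so far: [22, 7, 40, 1, 8, 34, 20, 26]
  queue [19] -> pop 19, enqueue [none], visited so far: [22, 7, 40, 1, 8, 34, 20, 26, 19]
Result: [22, 7, 40, 1, 8, 34, 20, 26, 19]


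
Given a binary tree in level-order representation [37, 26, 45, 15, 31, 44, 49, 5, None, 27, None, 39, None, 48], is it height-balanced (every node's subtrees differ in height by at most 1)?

Tree (level-order array): [37, 26, 45, 15, 31, 44, 49, 5, None, 27, None, 39, None, 48]
Definition: a tree is height-balanced if, at every node, |h(left) - h(right)| <= 1 (empty subtree has height -1).
Bottom-up per-node check:
  node 5: h_left=-1, h_right=-1, diff=0 [OK], height=0
  node 15: h_left=0, h_right=-1, diff=1 [OK], height=1
  node 27: h_left=-1, h_right=-1, diff=0 [OK], height=0
  node 31: h_left=0, h_right=-1, diff=1 [OK], height=1
  node 26: h_left=1, h_right=1, diff=0 [OK], height=2
  node 39: h_left=-1, h_right=-1, diff=0 [OK], height=0
  node 44: h_left=0, h_right=-1, diff=1 [OK], height=1
  node 48: h_left=-1, h_right=-1, diff=0 [OK], height=0
  node 49: h_left=0, h_right=-1, diff=1 [OK], height=1
  node 45: h_left=1, h_right=1, diff=0 [OK], height=2
  node 37: h_left=2, h_right=2, diff=0 [OK], height=3
All nodes satisfy the balance condition.
Result: Balanced


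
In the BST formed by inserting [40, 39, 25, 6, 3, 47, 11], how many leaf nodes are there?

Tree built from: [40, 39, 25, 6, 3, 47, 11]
Tree (level-order array): [40, 39, 47, 25, None, None, None, 6, None, 3, 11]
Rule: A leaf has 0 children.
Per-node child counts:
  node 40: 2 child(ren)
  node 39: 1 child(ren)
  node 25: 1 child(ren)
  node 6: 2 child(ren)
  node 3: 0 child(ren)
  node 11: 0 child(ren)
  node 47: 0 child(ren)
Matching nodes: [3, 11, 47]
Count of leaf nodes: 3


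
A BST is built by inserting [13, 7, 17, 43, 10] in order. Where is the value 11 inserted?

Starting tree (level order): [13, 7, 17, None, 10, None, 43]
Insertion path: 13 -> 7 -> 10
Result: insert 11 as right child of 10
Final tree (level order): [13, 7, 17, None, 10, None, 43, None, 11]


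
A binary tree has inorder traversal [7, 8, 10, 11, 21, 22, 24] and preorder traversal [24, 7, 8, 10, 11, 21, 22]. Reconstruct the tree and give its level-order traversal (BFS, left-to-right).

Inorder:  [7, 8, 10, 11, 21, 22, 24]
Preorder: [24, 7, 8, 10, 11, 21, 22]
Algorithm: preorder visits root first, so consume preorder in order;
for each root, split the current inorder slice at that value into
left-subtree inorder and right-subtree inorder, then recurse.
Recursive splits:
  root=24; inorder splits into left=[7, 8, 10, 11, 21, 22], right=[]
  root=7; inorder splits into left=[], right=[8, 10, 11, 21, 22]
  root=8; inorder splits into left=[], right=[10, 11, 21, 22]
  root=10; inorder splits into left=[], right=[11, 21, 22]
  root=11; inorder splits into left=[], right=[21, 22]
  root=21; inorder splits into left=[], right=[22]
  root=22; inorder splits into left=[], right=[]
Reconstructed level-order: [24, 7, 8, 10, 11, 21, 22]


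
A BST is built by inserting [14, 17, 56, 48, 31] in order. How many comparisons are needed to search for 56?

Search path for 56: 14 -> 17 -> 56
Found: True
Comparisons: 3


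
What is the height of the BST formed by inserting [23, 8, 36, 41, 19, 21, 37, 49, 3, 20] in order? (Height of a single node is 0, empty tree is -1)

Insertion order: [23, 8, 36, 41, 19, 21, 37, 49, 3, 20]
Tree (level-order array): [23, 8, 36, 3, 19, None, 41, None, None, None, 21, 37, 49, 20]
Compute height bottom-up (empty subtree = -1):
  height(3) = 1 + max(-1, -1) = 0
  height(20) = 1 + max(-1, -1) = 0
  height(21) = 1 + max(0, -1) = 1
  height(19) = 1 + max(-1, 1) = 2
  height(8) = 1 + max(0, 2) = 3
  height(37) = 1 + max(-1, -1) = 0
  height(49) = 1 + max(-1, -1) = 0
  height(41) = 1 + max(0, 0) = 1
  height(36) = 1 + max(-1, 1) = 2
  height(23) = 1 + max(3, 2) = 4
Height = 4


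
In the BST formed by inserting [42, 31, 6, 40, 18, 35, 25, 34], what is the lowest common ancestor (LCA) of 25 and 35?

Tree insertion order: [42, 31, 6, 40, 18, 35, 25, 34]
Tree (level-order array): [42, 31, None, 6, 40, None, 18, 35, None, None, 25, 34]
In a BST, the LCA of p=25, q=35 is the first node v on the
root-to-leaf path with p <= v <= q (go left if both < v, right if both > v).
Walk from root:
  at 42: both 25 and 35 < 42, go left
  at 31: 25 <= 31 <= 35, this is the LCA
LCA = 31


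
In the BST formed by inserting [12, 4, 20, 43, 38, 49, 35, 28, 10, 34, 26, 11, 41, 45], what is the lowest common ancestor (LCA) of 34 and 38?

Tree insertion order: [12, 4, 20, 43, 38, 49, 35, 28, 10, 34, 26, 11, 41, 45]
Tree (level-order array): [12, 4, 20, None, 10, None, 43, None, 11, 38, 49, None, None, 35, 41, 45, None, 28, None, None, None, None, None, 26, 34]
In a BST, the LCA of p=34, q=38 is the first node v on the
root-to-leaf path with p <= v <= q (go left if both < v, right if both > v).
Walk from root:
  at 12: both 34 and 38 > 12, go right
  at 20: both 34 and 38 > 20, go right
  at 43: both 34 and 38 < 43, go left
  at 38: 34 <= 38 <= 38, this is the LCA
LCA = 38


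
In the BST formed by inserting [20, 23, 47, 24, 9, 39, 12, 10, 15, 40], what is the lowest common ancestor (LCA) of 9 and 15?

Tree insertion order: [20, 23, 47, 24, 9, 39, 12, 10, 15, 40]
Tree (level-order array): [20, 9, 23, None, 12, None, 47, 10, 15, 24, None, None, None, None, None, None, 39, None, 40]
In a BST, the LCA of p=9, q=15 is the first node v on the
root-to-leaf path with p <= v <= q (go left if both < v, right if both > v).
Walk from root:
  at 20: both 9 and 15 < 20, go left
  at 9: 9 <= 9 <= 15, this is the LCA
LCA = 9


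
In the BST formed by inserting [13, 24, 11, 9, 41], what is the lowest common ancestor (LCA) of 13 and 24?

Tree insertion order: [13, 24, 11, 9, 41]
Tree (level-order array): [13, 11, 24, 9, None, None, 41]
In a BST, the LCA of p=13, q=24 is the first node v on the
root-to-leaf path with p <= v <= q (go left if both < v, right if both > v).
Walk from root:
  at 13: 13 <= 13 <= 24, this is the LCA
LCA = 13


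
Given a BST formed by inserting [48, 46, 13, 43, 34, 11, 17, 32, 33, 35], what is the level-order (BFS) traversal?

Tree insertion order: [48, 46, 13, 43, 34, 11, 17, 32, 33, 35]
Tree (level-order array): [48, 46, None, 13, None, 11, 43, None, None, 34, None, 17, 35, None, 32, None, None, None, 33]
BFS from the root, enqueuing left then right child of each popped node:
  queue [48] -> pop 48, enqueue [46], visited so far: [48]
  queue [46] -> pop 46, enqueue [13], visited so far: [48, 46]
  queue [13] -> pop 13, enqueue [11, 43], visited so far: [48, 46, 13]
  queue [11, 43] -> pop 11, enqueue [none], visited so far: [48, 46, 13, 11]
  queue [43] -> pop 43, enqueue [34], visited so far: [48, 46, 13, 11, 43]
  queue [34] -> pop 34, enqueue [17, 35], visited so far: [48, 46, 13, 11, 43, 34]
  queue [17, 35] -> pop 17, enqueue [32], visited so far: [48, 46, 13, 11, 43, 34, 17]
  queue [35, 32] -> pop 35, enqueue [none], visited so far: [48, 46, 13, 11, 43, 34, 17, 35]
  queue [32] -> pop 32, enqueue [33], visited so far: [48, 46, 13, 11, 43, 34, 17, 35, 32]
  queue [33] -> pop 33, enqueue [none], visited so far: [48, 46, 13, 11, 43, 34, 17, 35, 32, 33]
Result: [48, 46, 13, 11, 43, 34, 17, 35, 32, 33]


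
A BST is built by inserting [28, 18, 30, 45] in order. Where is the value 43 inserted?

Starting tree (level order): [28, 18, 30, None, None, None, 45]
Insertion path: 28 -> 30 -> 45
Result: insert 43 as left child of 45
Final tree (level order): [28, 18, 30, None, None, None, 45, 43]


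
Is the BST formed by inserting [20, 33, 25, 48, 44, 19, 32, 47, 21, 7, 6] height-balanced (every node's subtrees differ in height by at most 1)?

Tree (level-order array): [20, 19, 33, 7, None, 25, 48, 6, None, 21, 32, 44, None, None, None, None, None, None, None, None, 47]
Definition: a tree is height-balanced if, at every node, |h(left) - h(right)| <= 1 (empty subtree has height -1).
Bottom-up per-node check:
  node 6: h_left=-1, h_right=-1, diff=0 [OK], height=0
  node 7: h_left=0, h_right=-1, diff=1 [OK], height=1
  node 19: h_left=1, h_right=-1, diff=2 [FAIL (|1--1|=2 > 1)], height=2
  node 21: h_left=-1, h_right=-1, diff=0 [OK], height=0
  node 32: h_left=-1, h_right=-1, diff=0 [OK], height=0
  node 25: h_left=0, h_right=0, diff=0 [OK], height=1
  node 47: h_left=-1, h_right=-1, diff=0 [OK], height=0
  node 44: h_left=-1, h_right=0, diff=1 [OK], height=1
  node 48: h_left=1, h_right=-1, diff=2 [FAIL (|1--1|=2 > 1)], height=2
  node 33: h_left=1, h_right=2, diff=1 [OK], height=3
  node 20: h_left=2, h_right=3, diff=1 [OK], height=4
Node 19 violates the condition: |1 - -1| = 2 > 1.
Result: Not balanced


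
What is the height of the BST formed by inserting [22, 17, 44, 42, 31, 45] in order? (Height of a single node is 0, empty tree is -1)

Insertion order: [22, 17, 44, 42, 31, 45]
Tree (level-order array): [22, 17, 44, None, None, 42, 45, 31]
Compute height bottom-up (empty subtree = -1):
  height(17) = 1 + max(-1, -1) = 0
  height(31) = 1 + max(-1, -1) = 0
  height(42) = 1 + max(0, -1) = 1
  height(45) = 1 + max(-1, -1) = 0
  height(44) = 1 + max(1, 0) = 2
  height(22) = 1 + max(0, 2) = 3
Height = 3


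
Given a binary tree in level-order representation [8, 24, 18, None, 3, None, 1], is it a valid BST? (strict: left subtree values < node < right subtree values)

Level-order array: [8, 24, 18, None, 3, None, 1]
Validate using subtree bounds (lo, hi): at each node, require lo < value < hi,
then recurse left with hi=value and right with lo=value.
Preorder trace (stopping at first violation):
  at node 8 with bounds (-inf, +inf): OK
  at node 24 with bounds (-inf, 8): VIOLATION
Node 24 violates its bound: not (-inf < 24 < 8).
Result: Not a valid BST


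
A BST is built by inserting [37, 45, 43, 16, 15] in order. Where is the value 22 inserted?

Starting tree (level order): [37, 16, 45, 15, None, 43]
Insertion path: 37 -> 16
Result: insert 22 as right child of 16
Final tree (level order): [37, 16, 45, 15, 22, 43]


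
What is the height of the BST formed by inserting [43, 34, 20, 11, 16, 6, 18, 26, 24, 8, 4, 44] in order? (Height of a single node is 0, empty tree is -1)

Insertion order: [43, 34, 20, 11, 16, 6, 18, 26, 24, 8, 4, 44]
Tree (level-order array): [43, 34, 44, 20, None, None, None, 11, 26, 6, 16, 24, None, 4, 8, None, 18]
Compute height bottom-up (empty subtree = -1):
  height(4) = 1 + max(-1, -1) = 0
  height(8) = 1 + max(-1, -1) = 0
  height(6) = 1 + max(0, 0) = 1
  height(18) = 1 + max(-1, -1) = 0
  height(16) = 1 + max(-1, 0) = 1
  height(11) = 1 + max(1, 1) = 2
  height(24) = 1 + max(-1, -1) = 0
  height(26) = 1 + max(0, -1) = 1
  height(20) = 1 + max(2, 1) = 3
  height(34) = 1 + max(3, -1) = 4
  height(44) = 1 + max(-1, -1) = 0
  height(43) = 1 + max(4, 0) = 5
Height = 5


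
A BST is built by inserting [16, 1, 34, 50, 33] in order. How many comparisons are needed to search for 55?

Search path for 55: 16 -> 34 -> 50
Found: False
Comparisons: 3


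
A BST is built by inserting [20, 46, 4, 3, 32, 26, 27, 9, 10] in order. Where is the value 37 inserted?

Starting tree (level order): [20, 4, 46, 3, 9, 32, None, None, None, None, 10, 26, None, None, None, None, 27]
Insertion path: 20 -> 46 -> 32
Result: insert 37 as right child of 32
Final tree (level order): [20, 4, 46, 3, 9, 32, None, None, None, None, 10, 26, 37, None, None, None, 27]


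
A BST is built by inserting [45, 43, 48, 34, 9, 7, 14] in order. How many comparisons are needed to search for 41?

Search path for 41: 45 -> 43 -> 34
Found: False
Comparisons: 3


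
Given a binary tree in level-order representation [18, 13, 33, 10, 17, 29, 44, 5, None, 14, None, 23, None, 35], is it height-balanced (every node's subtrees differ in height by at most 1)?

Tree (level-order array): [18, 13, 33, 10, 17, 29, 44, 5, None, 14, None, 23, None, 35]
Definition: a tree is height-balanced if, at every node, |h(left) - h(right)| <= 1 (empty subtree has height -1).
Bottom-up per-node check:
  node 5: h_left=-1, h_right=-1, diff=0 [OK], height=0
  node 10: h_left=0, h_right=-1, diff=1 [OK], height=1
  node 14: h_left=-1, h_right=-1, diff=0 [OK], height=0
  node 17: h_left=0, h_right=-1, diff=1 [OK], height=1
  node 13: h_left=1, h_right=1, diff=0 [OK], height=2
  node 23: h_left=-1, h_right=-1, diff=0 [OK], height=0
  node 29: h_left=0, h_right=-1, diff=1 [OK], height=1
  node 35: h_left=-1, h_right=-1, diff=0 [OK], height=0
  node 44: h_left=0, h_right=-1, diff=1 [OK], height=1
  node 33: h_left=1, h_right=1, diff=0 [OK], height=2
  node 18: h_left=2, h_right=2, diff=0 [OK], height=3
All nodes satisfy the balance condition.
Result: Balanced


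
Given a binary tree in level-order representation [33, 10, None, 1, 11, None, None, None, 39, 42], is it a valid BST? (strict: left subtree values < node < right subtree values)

Level-order array: [33, 10, None, 1, 11, None, None, None, 39, 42]
Validate using subtree bounds (lo, hi): at each node, require lo < value < hi,
then recurse left with hi=value and right with lo=value.
Preorder trace (stopping at first violation):
  at node 33 with bounds (-inf, +inf): OK
  at node 10 with bounds (-inf, 33): OK
  at node 1 with bounds (-inf, 10): OK
  at node 11 with bounds (10, 33): OK
  at node 39 with bounds (11, 33): VIOLATION
Node 39 violates its bound: not (11 < 39 < 33).
Result: Not a valid BST


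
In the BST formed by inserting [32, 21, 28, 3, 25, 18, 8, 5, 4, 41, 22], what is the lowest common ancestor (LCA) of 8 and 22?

Tree insertion order: [32, 21, 28, 3, 25, 18, 8, 5, 4, 41, 22]
Tree (level-order array): [32, 21, 41, 3, 28, None, None, None, 18, 25, None, 8, None, 22, None, 5, None, None, None, 4]
In a BST, the LCA of p=8, q=22 is the first node v on the
root-to-leaf path with p <= v <= q (go left if both < v, right if both > v).
Walk from root:
  at 32: both 8 and 22 < 32, go left
  at 21: 8 <= 21 <= 22, this is the LCA
LCA = 21


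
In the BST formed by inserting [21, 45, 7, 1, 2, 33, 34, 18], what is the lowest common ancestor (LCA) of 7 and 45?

Tree insertion order: [21, 45, 7, 1, 2, 33, 34, 18]
Tree (level-order array): [21, 7, 45, 1, 18, 33, None, None, 2, None, None, None, 34]
In a BST, the LCA of p=7, q=45 is the first node v on the
root-to-leaf path with p <= v <= q (go left if both < v, right if both > v).
Walk from root:
  at 21: 7 <= 21 <= 45, this is the LCA
LCA = 21


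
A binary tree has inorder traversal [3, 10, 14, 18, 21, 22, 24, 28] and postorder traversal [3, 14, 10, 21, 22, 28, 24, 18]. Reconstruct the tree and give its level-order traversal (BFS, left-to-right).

Inorder:   [3, 10, 14, 18, 21, 22, 24, 28]
Postorder: [3, 14, 10, 21, 22, 28, 24, 18]
Algorithm: postorder visits root last, so walk postorder right-to-left;
each value is the root of the current inorder slice — split it at that
value, recurse on the right subtree first, then the left.
Recursive splits:
  root=18; inorder splits into left=[3, 10, 14], right=[21, 22, 24, 28]
  root=24; inorder splits into left=[21, 22], right=[28]
  root=28; inorder splits into left=[], right=[]
  root=22; inorder splits into left=[21], right=[]
  root=21; inorder splits into left=[], right=[]
  root=10; inorder splits into left=[3], right=[14]
  root=14; inorder splits into left=[], right=[]
  root=3; inorder splits into left=[], right=[]
Reconstructed level-order: [18, 10, 24, 3, 14, 22, 28, 21]


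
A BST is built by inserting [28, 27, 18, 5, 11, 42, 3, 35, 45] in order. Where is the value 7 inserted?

Starting tree (level order): [28, 27, 42, 18, None, 35, 45, 5, None, None, None, None, None, 3, 11]
Insertion path: 28 -> 27 -> 18 -> 5 -> 11
Result: insert 7 as left child of 11
Final tree (level order): [28, 27, 42, 18, None, 35, 45, 5, None, None, None, None, None, 3, 11, None, None, 7]


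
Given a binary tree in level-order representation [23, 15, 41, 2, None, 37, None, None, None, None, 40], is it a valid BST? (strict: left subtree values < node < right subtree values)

Level-order array: [23, 15, 41, 2, None, 37, None, None, None, None, 40]
Validate using subtree bounds (lo, hi): at each node, require lo < value < hi,
then recurse left with hi=value and right with lo=value.
Preorder trace (stopping at first violation):
  at node 23 with bounds (-inf, +inf): OK
  at node 15 with bounds (-inf, 23): OK
  at node 2 with bounds (-inf, 15): OK
  at node 41 with bounds (23, +inf): OK
  at node 37 with bounds (23, 41): OK
  at node 40 with bounds (37, 41): OK
No violation found at any node.
Result: Valid BST


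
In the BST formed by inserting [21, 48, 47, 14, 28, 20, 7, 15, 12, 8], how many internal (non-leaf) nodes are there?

Tree built from: [21, 48, 47, 14, 28, 20, 7, 15, 12, 8]
Tree (level-order array): [21, 14, 48, 7, 20, 47, None, None, 12, 15, None, 28, None, 8]
Rule: An internal node has at least one child.
Per-node child counts:
  node 21: 2 child(ren)
  node 14: 2 child(ren)
  node 7: 1 child(ren)
  node 12: 1 child(ren)
  node 8: 0 child(ren)
  node 20: 1 child(ren)
  node 15: 0 child(ren)
  node 48: 1 child(ren)
  node 47: 1 child(ren)
  node 28: 0 child(ren)
Matching nodes: [21, 14, 7, 12, 20, 48, 47]
Count of internal (non-leaf) nodes: 7


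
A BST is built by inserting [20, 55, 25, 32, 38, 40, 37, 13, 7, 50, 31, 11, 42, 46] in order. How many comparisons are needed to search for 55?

Search path for 55: 20 -> 55
Found: True
Comparisons: 2


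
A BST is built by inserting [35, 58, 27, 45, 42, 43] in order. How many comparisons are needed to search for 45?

Search path for 45: 35 -> 58 -> 45
Found: True
Comparisons: 3


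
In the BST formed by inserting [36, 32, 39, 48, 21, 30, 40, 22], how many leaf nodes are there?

Tree built from: [36, 32, 39, 48, 21, 30, 40, 22]
Tree (level-order array): [36, 32, 39, 21, None, None, 48, None, 30, 40, None, 22]
Rule: A leaf has 0 children.
Per-node child counts:
  node 36: 2 child(ren)
  node 32: 1 child(ren)
  node 21: 1 child(ren)
  node 30: 1 child(ren)
  node 22: 0 child(ren)
  node 39: 1 child(ren)
  node 48: 1 child(ren)
  node 40: 0 child(ren)
Matching nodes: [22, 40]
Count of leaf nodes: 2


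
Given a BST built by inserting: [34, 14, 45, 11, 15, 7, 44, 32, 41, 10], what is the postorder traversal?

Tree insertion order: [34, 14, 45, 11, 15, 7, 44, 32, 41, 10]
Tree (level-order array): [34, 14, 45, 11, 15, 44, None, 7, None, None, 32, 41, None, None, 10]
Postorder traversal: [10, 7, 11, 32, 15, 14, 41, 44, 45, 34]


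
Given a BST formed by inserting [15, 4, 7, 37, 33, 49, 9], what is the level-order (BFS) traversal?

Tree insertion order: [15, 4, 7, 37, 33, 49, 9]
Tree (level-order array): [15, 4, 37, None, 7, 33, 49, None, 9]
BFS from the root, enqueuing left then right child of each popped node:
  queue [15] -> pop 15, enqueue [4, 37], visited so far: [15]
  queue [4, 37] -> pop 4, enqueue [7], visited so far: [15, 4]
  queue [37, 7] -> pop 37, enqueue [33, 49], visited so far: [15, 4, 37]
  queue [7, 33, 49] -> pop 7, enqueue [9], visited so far: [15, 4, 37, 7]
  queue [33, 49, 9] -> pop 33, enqueue [none], visited so far: [15, 4, 37, 7, 33]
  queue [49, 9] -> pop 49, enqueue [none], visited so far: [15, 4, 37, 7, 33, 49]
  queue [9] -> pop 9, enqueue [none], visited so far: [15, 4, 37, 7, 33, 49, 9]
Result: [15, 4, 37, 7, 33, 49, 9]


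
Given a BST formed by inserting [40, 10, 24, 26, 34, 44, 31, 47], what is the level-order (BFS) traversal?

Tree insertion order: [40, 10, 24, 26, 34, 44, 31, 47]
Tree (level-order array): [40, 10, 44, None, 24, None, 47, None, 26, None, None, None, 34, 31]
BFS from the root, enqueuing left then right child of each popped node:
  queue [40] -> pop 40, enqueue [10, 44], visited so far: [40]
  queue [10, 44] -> pop 10, enqueue [24], visited so far: [40, 10]
  queue [44, 24] -> pop 44, enqueue [47], visited so far: [40, 10, 44]
  queue [24, 47] -> pop 24, enqueue [26], visited so far: [40, 10, 44, 24]
  queue [47, 26] -> pop 47, enqueue [none], visited so far: [40, 10, 44, 24, 47]
  queue [26] -> pop 26, enqueue [34], visited so far: [40, 10, 44, 24, 47, 26]
  queue [34] -> pop 34, enqueue [31], visited so far: [40, 10, 44, 24, 47, 26, 34]
  queue [31] -> pop 31, enqueue [none], visited so far: [40, 10, 44, 24, 47, 26, 34, 31]
Result: [40, 10, 44, 24, 47, 26, 34, 31]


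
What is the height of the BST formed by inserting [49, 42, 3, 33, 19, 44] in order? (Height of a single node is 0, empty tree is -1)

Insertion order: [49, 42, 3, 33, 19, 44]
Tree (level-order array): [49, 42, None, 3, 44, None, 33, None, None, 19]
Compute height bottom-up (empty subtree = -1):
  height(19) = 1 + max(-1, -1) = 0
  height(33) = 1 + max(0, -1) = 1
  height(3) = 1 + max(-1, 1) = 2
  height(44) = 1 + max(-1, -1) = 0
  height(42) = 1 + max(2, 0) = 3
  height(49) = 1 + max(3, -1) = 4
Height = 4


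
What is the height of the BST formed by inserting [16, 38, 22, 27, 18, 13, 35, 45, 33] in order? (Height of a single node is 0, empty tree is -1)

Insertion order: [16, 38, 22, 27, 18, 13, 35, 45, 33]
Tree (level-order array): [16, 13, 38, None, None, 22, 45, 18, 27, None, None, None, None, None, 35, 33]
Compute height bottom-up (empty subtree = -1):
  height(13) = 1 + max(-1, -1) = 0
  height(18) = 1 + max(-1, -1) = 0
  height(33) = 1 + max(-1, -1) = 0
  height(35) = 1 + max(0, -1) = 1
  height(27) = 1 + max(-1, 1) = 2
  height(22) = 1 + max(0, 2) = 3
  height(45) = 1 + max(-1, -1) = 0
  height(38) = 1 + max(3, 0) = 4
  height(16) = 1 + max(0, 4) = 5
Height = 5


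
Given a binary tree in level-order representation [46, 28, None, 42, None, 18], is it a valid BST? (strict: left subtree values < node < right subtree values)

Level-order array: [46, 28, None, 42, None, 18]
Validate using subtree bounds (lo, hi): at each node, require lo < value < hi,
then recurse left with hi=value and right with lo=value.
Preorder trace (stopping at first violation):
  at node 46 with bounds (-inf, +inf): OK
  at node 28 with bounds (-inf, 46): OK
  at node 42 with bounds (-inf, 28): VIOLATION
Node 42 violates its bound: not (-inf < 42 < 28).
Result: Not a valid BST


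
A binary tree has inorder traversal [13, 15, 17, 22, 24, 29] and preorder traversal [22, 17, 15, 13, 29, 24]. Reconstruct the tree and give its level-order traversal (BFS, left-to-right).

Inorder:  [13, 15, 17, 22, 24, 29]
Preorder: [22, 17, 15, 13, 29, 24]
Algorithm: preorder visits root first, so consume preorder in order;
for each root, split the current inorder slice at that value into
left-subtree inorder and right-subtree inorder, then recurse.
Recursive splits:
  root=22; inorder splits into left=[13, 15, 17], right=[24, 29]
  root=17; inorder splits into left=[13, 15], right=[]
  root=15; inorder splits into left=[13], right=[]
  root=13; inorder splits into left=[], right=[]
  root=29; inorder splits into left=[24], right=[]
  root=24; inorder splits into left=[], right=[]
Reconstructed level-order: [22, 17, 29, 15, 24, 13]


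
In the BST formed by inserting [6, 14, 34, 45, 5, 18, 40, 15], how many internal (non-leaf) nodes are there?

Tree built from: [6, 14, 34, 45, 5, 18, 40, 15]
Tree (level-order array): [6, 5, 14, None, None, None, 34, 18, 45, 15, None, 40]
Rule: An internal node has at least one child.
Per-node child counts:
  node 6: 2 child(ren)
  node 5: 0 child(ren)
  node 14: 1 child(ren)
  node 34: 2 child(ren)
  node 18: 1 child(ren)
  node 15: 0 child(ren)
  node 45: 1 child(ren)
  node 40: 0 child(ren)
Matching nodes: [6, 14, 34, 18, 45]
Count of internal (non-leaf) nodes: 5


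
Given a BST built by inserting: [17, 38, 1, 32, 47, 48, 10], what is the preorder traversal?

Tree insertion order: [17, 38, 1, 32, 47, 48, 10]
Tree (level-order array): [17, 1, 38, None, 10, 32, 47, None, None, None, None, None, 48]
Preorder traversal: [17, 1, 10, 38, 32, 47, 48]
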